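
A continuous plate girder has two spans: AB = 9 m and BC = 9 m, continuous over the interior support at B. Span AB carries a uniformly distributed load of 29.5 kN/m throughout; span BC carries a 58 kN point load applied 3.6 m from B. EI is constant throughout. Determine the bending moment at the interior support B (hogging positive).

M_B = 199.5 kN·m

Insert a hinge at B; M_B is the redundant, and each span becomes simply supported.
End slopes at the hinge B, treating each span as simply supported:
  span AB: UDL 29.5: wL³/(24EI) = 896.1/EI
  span BC: point load 58 at a = 3.6: Pab(L + b)/(6LEI) = 300.7/EI
  relative rotation θ_0 = (896.1 + 300.7)/EI = 1197/EI
A unit hogging moment at B produces rotation L₁/(3EI) + L₂/(3EI) = 6/EI.
Compatibility: M_B·(L₁+L₂)/(3EI) = θ_0, giving M_B = 199.5 kN·m (hogging).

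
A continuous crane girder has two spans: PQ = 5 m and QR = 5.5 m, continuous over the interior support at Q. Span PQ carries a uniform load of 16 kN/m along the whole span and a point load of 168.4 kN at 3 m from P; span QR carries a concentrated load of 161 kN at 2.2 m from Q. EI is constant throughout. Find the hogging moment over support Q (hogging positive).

M_Q = 189.8 kN·m

Take M_Q as the redundant. Released structure: two simple spans PQ and QR with a hinge at Q.
Rotations at Q on the released spans (each span's end-slope, ×1/EI):
  span PQ: UDL 16: wL³/(24EI) = 83.33/EI
  span PQ: point load 168.4 at a = 3: Pab(L + a)/(6LEI) = 269.4/EI
  span QR: point load 161 at a = 2.2: Pab(L + b)/(6LEI) = 311.7/EI
  relative rotation θ_0 = (352.8 + 311.7)/EI = 664.5/EI
A unit hogging moment at Q produces rotation L₁/(3EI) + L₂/(3EI) = 3.5/EI.
Compatibility: M_Q·(L₁+L₂)/(3EI) = θ_0, giving M_Q = 189.8 kN·m (hogging).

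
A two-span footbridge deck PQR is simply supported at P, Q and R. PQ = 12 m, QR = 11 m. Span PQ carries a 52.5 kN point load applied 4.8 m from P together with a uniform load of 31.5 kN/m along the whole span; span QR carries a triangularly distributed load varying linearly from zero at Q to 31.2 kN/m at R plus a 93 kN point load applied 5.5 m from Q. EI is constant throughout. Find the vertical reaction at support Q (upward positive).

Insert a hinge at Q; M_Q is the redundant, and each span becomes simply supported.
Rotations at Q on the released spans (each span's end-slope, ×1/EI):
  span PQ: point load 52.5 at a = 4.8: Pab(L + a)/(6LEI) = 423.4/EI
  span PQ: UDL 31.5: wL³/(24EI) = 2268/EI
  span QR: triangular load, peak 31.2: 7w₀L³/(360EI) = 807.5/EI
  span QR: point load 93 at a = 5.5: Pab(L + b)/(6LEI) = 703.3/EI
  relative rotation θ_0 = (2691 + 1511)/EI = 4202/EI
A unit hogging moment at Q produces rotation L₁/(3EI) + L₂/(3EI) = 7.667/EI.
Compatibility: M_Q·(L₁+L₂)/(3EI) = θ_0, giving M_Q = 548.1 kN·m (hogging).
Span PQ, ΣM about P with M_Q applied at Q: R_Q^{PQ}·12 = 2520 + 548.1, so R_Q^{PQ} = 255.7 kN and R_P = 430.5 − 255.7 = 174.8 kN.
Span QR, ΣM about R: R_Q^{QR}·11 = 1141 + 548.1, so R_Q^{QR} = 153.5 kN and R_R = 264.6 − 153.5 = 111.1 kN.
R_Q = 255.7 + 153.5 = 409.2 kN.

R_Q = 409.2 kN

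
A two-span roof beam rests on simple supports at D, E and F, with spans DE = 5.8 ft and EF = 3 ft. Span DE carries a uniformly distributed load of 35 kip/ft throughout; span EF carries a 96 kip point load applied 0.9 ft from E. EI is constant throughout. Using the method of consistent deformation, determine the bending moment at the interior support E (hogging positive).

Release continuity at E by inserting a hinge; the redundant is the internal moment M_E. The primary structure is two simply-supported spans DE and EF.
Rotations at E on the released spans (each span's end-slope, ×1/EI):
  span DE: UDL 35: wL³/(24EI) = 284.5/EI
  span EF: point load 96 at a = 0.9: Pab(L + b)/(6LEI) = 51.41/EI
  relative rotation θ_0 = (284.5 + 51.41)/EI = 335.9/EI
A unit hogging moment at E produces rotation L₁/(3EI) + L₂/(3EI) = 2.933/EI.
Slope continuity at E: θ_0 = M_E·2.933/EI, so M_E = 335.9/2.933 = 114.5 kip·ft (hogging).

M_E = 114.5 kip·ft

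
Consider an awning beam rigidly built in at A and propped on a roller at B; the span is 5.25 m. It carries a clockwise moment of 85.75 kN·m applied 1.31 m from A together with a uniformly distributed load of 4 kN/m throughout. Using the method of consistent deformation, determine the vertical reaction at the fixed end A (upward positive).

R_A = 2.424 kN

Take the reaction at B as the redundant and release it; the primary structure is a cantilever fixed at A.
Downward deflection at the released point B due to the loads:
  clockwise couple 85.75 at a = 1.31: M₀a(2L − a)/(2EI) = 516.2/EI
  UDL 4: wL⁴/(8EI) = 379.8/EI
  δ_0 = 896/EI
Tip deflection under a unit load at B: L³/(3EI) = 48.23/EI.
The prop prevents deflection at B: R_B = δ_0/δ_{BB} = 896/48.23 = 18.58 kN.
Vertical equilibrium: R_A = ΣP − R_B = 21 − 18.58 = 2.424 kN.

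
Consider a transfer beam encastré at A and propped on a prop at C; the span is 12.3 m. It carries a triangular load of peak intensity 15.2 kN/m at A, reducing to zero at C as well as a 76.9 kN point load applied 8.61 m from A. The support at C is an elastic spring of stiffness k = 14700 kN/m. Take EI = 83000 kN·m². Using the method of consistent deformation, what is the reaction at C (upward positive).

Choose R_C as the redundant. The primary structure is the cantilever fixed at A.
Free-end deflection of the primary structure under the applied loading (downward +):
  triangular load, peak 15.2 at the fixed end: w₀L⁴/(30EI) = 11597/EI
  point load 76.9 at a = 8.61: Pa²(3L − a)/(6EI) = 26879/EI
  δ_0 = 38476/EI
Flexibility coefficient — unit upward force at C: δ_{CC} = L³/(3EI) = 620.3/EI.
With EI = 83000 kN·m²: δ_0 = 0.46357 m and δ_{CC} = 0.007473 m/kN.
Compatibility — the spring shortens by R_C/k under the reaction it provides: δ_0 − R_C·δ_{CC} = R_C/k. With 1/k = 0.000068 m/kN, R_C = δ_0 / (δ_{CC} + 1/k) = 0.46357 / (0.007473 + 0.000068) = 61.47 kN.

R_C = 61.47 kN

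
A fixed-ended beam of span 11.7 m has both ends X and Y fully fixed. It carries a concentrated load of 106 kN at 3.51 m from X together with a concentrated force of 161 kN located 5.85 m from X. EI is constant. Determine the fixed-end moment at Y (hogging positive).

Take the two fixed-end moments M_X, M_Y as redundants; the released structure is the simple span XY.
Simple-span end rotations at X and Y under the given loads:
  at X: point load 106 at a = 3.51: Pab(L + b)/(6LEI) = 863.4/EI
  at Y: point load 106 at a = 3.51: Pab(L + a)/(6LEI) = 660.2/EI
  at X: point load 161 at a = 5.85: Pab(L + b)/(6LEI) = 1377/EI
  at Y: point load 161 at a = 5.85: Pab(L + a)/(6LEI) = 1377/EI
  θ_X0 = 2241/EI,  θ_Y0 = 2038/EI
Flexibility coefficients: a unit moment at one end gives L/(3EI) there and L/(6EI) at the far end, so f₁₁ = f₂₂ = 3.9/EI and f₁₂ = f₂₁ = 1.95/EI.
Compatibility — zero rotation at each built-in end:
  3.9 M_X + 1.95 M_Y = 2241
  1.95 M_X + 3.9 M_Y = 2038
Solving the pair gives M_X = 417.8 kN·m and M_Y = 313.6 kN·m (hogging).

M_Y = 313.6 kN·m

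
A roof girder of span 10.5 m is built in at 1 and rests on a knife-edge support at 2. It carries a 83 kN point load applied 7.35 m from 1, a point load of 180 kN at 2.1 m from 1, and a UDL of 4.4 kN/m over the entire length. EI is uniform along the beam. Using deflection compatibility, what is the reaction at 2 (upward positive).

Choose R_2 as the redundant. The primary structure is the cantilever fixed at 1.
Deflection at 2 on the released cantilever, summing each load's contribution:
  point load 83 at a = 7.35: Pa²(3L − a)/(6EI) = 18048/EI
  point load 180 at a = 2.1: Pa²(3L − a)/(6EI) = 3890/EI
  UDL 4.4: wL⁴/(8EI) = 6685/EI
  δ_0 = 28622/EI
Tip deflection under a unit load at 2: L³/(3EI) = 385.9/EI.
Compatibility at 2: δ_0 − R_2·δ_{22} = 0, so R_2 = 28622/385.9 = 74.18 kN.

R_2 = 74.18 kN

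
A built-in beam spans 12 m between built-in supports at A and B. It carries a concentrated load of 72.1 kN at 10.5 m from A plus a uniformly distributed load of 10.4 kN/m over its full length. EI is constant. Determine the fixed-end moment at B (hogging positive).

Release both end moments; the primary structure is a simply-supported span AB with redundants M_A and M_B.
Simple-span end rotations at A and B under the given loads:
  at A: point load 72.1 at a = 10.5: Pab(L + b)/(6LEI) = 212.9/EI
  at B: point load 72.1 at a = 10.5: Pab(L + a)/(6LEI) = 354.9/EI
  at A: UDL 10.4: wL³/(24EI) = 748.8/EI
  at B: UDL 10.4: wL³/(24EI) = 748.8/EI
  θ_A0 = 961.7/EI,  θ_B0 = 1104/EI
Flexibility coefficients: a unit moment at one end gives L/(3EI) there and L/(6EI) at the far end, so f₁₁ = f₂₂ = 4/EI and f₁₂ = f₂₁ = 2/EI.
Compatibility — zero rotation at each built-in end:
  4 M_A + 2 M_B = 961.7
  2 M_A + 4 M_B = 1104
Solving the pair gives M_A = 136.6 kN·m and M_B = 207.6 kN·m (hogging).

M_B = 207.6 kN·m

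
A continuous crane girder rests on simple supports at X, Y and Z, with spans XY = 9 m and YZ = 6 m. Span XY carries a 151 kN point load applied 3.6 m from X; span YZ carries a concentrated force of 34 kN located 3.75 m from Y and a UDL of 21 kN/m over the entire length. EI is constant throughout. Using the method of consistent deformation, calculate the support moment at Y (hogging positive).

Take M_Y as the redundant. Released structure: two simple spans XY and YZ with a hinge at Y.
End slopes at the hinge Y, treating each span as simply supported:
  span XY: point load 151 at a = 3.6: Pab(L + a)/(6LEI) = 684.9/EI
  span YZ: point load 34 at a = 3.75: Pab(L + b)/(6LEI) = 65.74/EI
  span YZ: UDL 21: wL³/(24EI) = 189/EI
  relative rotation θ_0 = (684.9 + 254.7)/EI = 939.7/EI
A unit hogging moment at Y produces rotation L₁/(3EI) + L₂/(3EI) = 5/EI.
Slope continuity at Y: θ_0 = M_Y·5/EI, so M_Y = 939.7/5 = 187.9 kN·m (hogging).

M_Y = 187.9 kN·m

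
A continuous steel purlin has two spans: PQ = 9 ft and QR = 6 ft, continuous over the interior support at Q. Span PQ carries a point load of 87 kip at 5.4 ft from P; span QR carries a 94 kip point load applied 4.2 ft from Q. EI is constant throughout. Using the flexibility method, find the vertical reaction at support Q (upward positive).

R_Q = 114 kip

Insert a hinge at Q; M_Q is the redundant, and each span becomes simply supported.
Discontinuity in slope at Q on the released structure — sum the simple-span end rotations:
  span PQ: point load 87 at a = 5.4: Pab(L + a)/(6LEI) = 451/EI
  span QR: point load 94 at a = 4.2: Pab(L + b)/(6LEI) = 154/EI
  relative rotation θ_0 = (451 + 154)/EI = 605/EI
A unit hogging moment at Q produces rotation L₁/(3EI) + L₂/(3EI) = 5/EI.
Slope continuity at Q: θ_0 = M_Q·5/EI, so M_Q = 605/5 = 121 kip·ft (hogging).
Span PQ, ΣM about P with M_Q applied at Q: R_Q^{PQ}·9 = 469.8 + 121, so R_Q^{PQ} = 65.64 kip and R_P = 87 − 65.64 = 21.36 kip.
Span QR, ΣM about R: R_Q^{QR}·6 = 169.2 + 121, so R_Q^{QR} = 48.37 kip and R_R = 94 − 48.37 = 45.63 kip.
R_Q = 65.64 + 48.37 = 114 kip.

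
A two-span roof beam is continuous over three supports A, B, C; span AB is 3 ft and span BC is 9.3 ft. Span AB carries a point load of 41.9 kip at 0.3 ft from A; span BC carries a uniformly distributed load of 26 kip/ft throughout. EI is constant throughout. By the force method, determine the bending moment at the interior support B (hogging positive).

M_B = 214.1 kip·ft

Take M_B as the redundant. Released structure: two simple spans AB and BC with a hinge at B.
Rotations at B on the released spans (each span's end-slope, ×1/EI):
  span AB: point load 41.9 at a = 0.3: Pab(L + a)/(6LEI) = 6.222/EI
  span BC: UDL 26: wL³/(24EI) = 871.4/EI
  relative rotation θ_0 = (6.222 + 871.4)/EI = 877.6/EI
A unit hogging moment at B produces rotation L₁/(3EI) + L₂/(3EI) = 4.1/EI.
Slope continuity at B: θ_0 = M_B·4.1/EI, so M_B = 877.6/4.1 = 214.1 kip·ft (hogging).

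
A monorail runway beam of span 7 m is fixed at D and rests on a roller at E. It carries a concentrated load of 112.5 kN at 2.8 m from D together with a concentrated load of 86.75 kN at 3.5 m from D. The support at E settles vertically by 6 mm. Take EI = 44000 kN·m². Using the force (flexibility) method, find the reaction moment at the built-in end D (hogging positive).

M_D = 281.2 kN·m

Release the roller at E. Primary structure: cantilever fixed at D.
Deflection at E on the released cantilever, summing each load's contribution:
  point load 112.5 at a = 2.8: Pa²(3L − a)/(6EI) = 2675/EI
  point load 86.75 at a = 3.5: Pa²(3L − a)/(6EI) = 3100/EI
  δ_0 = 5775/EI
Tip deflection under a unit load at E: L³/(3EI) = 114.3/EI.
With EI = 44000 kN·m²: δ_0 = 0.13125 m and δ_{EE} = 0.002598 m/kN.
Compatibility — the beam at E must follow the support down by 0.006 m: δ_0 − R_E·δ_{EE} = 0.006, so R_E = (0.13125 − 0.006)/0.002598 = 48.2 kN.
Moment equilibrium about D: M_D = Σ(load moments about D) − R_E·L = 618.6 − 48.2×7 = 281.2 kN·m.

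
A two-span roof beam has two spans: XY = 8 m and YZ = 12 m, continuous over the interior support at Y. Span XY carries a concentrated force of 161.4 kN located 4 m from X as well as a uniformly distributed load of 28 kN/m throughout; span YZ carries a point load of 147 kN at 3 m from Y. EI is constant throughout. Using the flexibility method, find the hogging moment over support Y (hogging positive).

M_Y = 360.1 kN·m

Release continuity at Y by inserting a hinge; the redundant is the internal moment M_Y. The primary structure is two simply-supported spans XY and YZ.
Discontinuity in slope at Y on the released structure — sum the simple-span end rotations:
  span XY: point load 161.4 at a = 4: Pab(L + a)/(6LEI) = 645.6/EI
  span XY: UDL 28: wL³/(24EI) = 597.3/EI
  span YZ: point load 147 at a = 3: Pab(L + b)/(6LEI) = 1158/EI
  relative rotation θ_0 = (1243 + 1158)/EI = 2401/EI
A unit hogging moment at Y produces rotation L₁/(3EI) + L₂/(3EI) = 6.667/EI.
Compatibility: M_Y·(L₁+L₂)/(3EI) = θ_0, giving M_Y = 360.1 kN·m (hogging).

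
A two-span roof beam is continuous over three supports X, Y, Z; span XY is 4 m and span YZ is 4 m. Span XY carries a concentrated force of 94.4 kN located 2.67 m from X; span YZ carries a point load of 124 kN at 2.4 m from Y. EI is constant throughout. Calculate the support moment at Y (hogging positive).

Release continuity at Y by inserting a hinge; the redundant is the internal moment M_Y. The primary structure is two simply-supported spans XY and YZ.
Discontinuity in slope at Y on the released structure — sum the simple-span end rotations:
  span XY: point load 94.4 at a = 2.67: Pab(L + a)/(6LEI) = 93.16/EI
  span YZ: point load 124 at a = 2.4: Pab(L + b)/(6LEI) = 111.1/EI
  relative rotation θ_0 = (93.16 + 111.1)/EI = 204.3/EI
A unit hogging moment at Y produces rotation L₁/(3EI) + L₂/(3EI) = 2.667/EI.
Compatibility: M_Y·(L₁+L₂)/(3EI) = θ_0, giving M_Y = 76.6 kN·m (hogging).

M_Y = 76.6 kN·m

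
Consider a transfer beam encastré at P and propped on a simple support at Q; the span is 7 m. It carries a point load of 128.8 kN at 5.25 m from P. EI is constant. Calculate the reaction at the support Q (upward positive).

R_Q = 81.51 kN

Take the reaction at Q as the redundant and release it; the primary structure is a cantilever fixed at P.
Deflection at Q on the released cantilever, summing each load's contribution:
  point load 128.8 at a = 5.25: Pa²(3L − a)/(6EI) = 9319/EI
Tip deflection under a unit load at Q: L³/(3EI) = 114.3/EI.
The prop prevents deflection at Q: R_Q = δ_0/δ_{QQ} = 9319/114.3 = 81.51 kN.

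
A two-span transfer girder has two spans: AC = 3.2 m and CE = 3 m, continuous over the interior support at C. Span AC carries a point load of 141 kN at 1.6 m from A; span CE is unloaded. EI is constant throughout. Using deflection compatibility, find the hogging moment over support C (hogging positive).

Take M_C as the redundant. Released structure: two simple spans AC and CE with a hinge at C.
Discontinuity in slope at C on the released structure — sum the simple-span end rotations:
  span AC: point load 141 at a = 1.6: Pab(L + a)/(6LEI) = 90.24/EI
  relative rotation θ_0 = (90.24 + 0)/EI = 90.24/EI
A unit hogging moment at C produces rotation L₁/(3EI) + L₂/(3EI) = 2.067/EI.
Slope continuity at C: θ_0 = M_C·2.067/EI, so M_C = 90.24/2.067 = 43.66 kN·m (hogging).

M_C = 43.66 kN·m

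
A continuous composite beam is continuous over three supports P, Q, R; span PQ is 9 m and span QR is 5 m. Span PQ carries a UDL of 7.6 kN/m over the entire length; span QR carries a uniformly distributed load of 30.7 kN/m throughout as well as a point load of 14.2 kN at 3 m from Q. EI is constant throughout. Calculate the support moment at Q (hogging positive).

M_Q = 87.99 kN·m

Release continuity at Q by inserting a hinge; the redundant is the internal moment M_Q. The primary structure is two simply-supported spans PQ and QR.
Discontinuity in slope at Q on the released structure — sum the simple-span end rotations:
  span PQ: UDL 7.6: wL³/(24EI) = 230.8/EI
  span QR: UDL 30.7: wL³/(24EI) = 159.9/EI
  span QR: point load 14.2 at a = 3: Pab(L + b)/(6LEI) = 19.88/EI
  relative rotation θ_0 = (230.8 + 179.8)/EI = 410.6/EI
A unit hogging moment at Q produces rotation L₁/(3EI) + L₂/(3EI) = 4.667/EI.
Compatibility: M_Q·(L₁+L₂)/(3EI) = θ_0, giving M_Q = 87.99 kN·m (hogging).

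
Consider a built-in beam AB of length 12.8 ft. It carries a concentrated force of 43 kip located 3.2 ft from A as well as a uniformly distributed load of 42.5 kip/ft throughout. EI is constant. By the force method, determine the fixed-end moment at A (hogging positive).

Take the two fixed-end moments M_A, M_B as redundants; the released structure is the simple span AB.
End rotations of the released simple span under the applied load (×1/EI):
  at A: point load 43 at a = 3.2: Pab(L + b)/(6LEI) = 385.3/EI
  at B: point load 43 at a = 3.2: Pab(L + a)/(6LEI) = 275.2/EI
  at A: UDL 42.5: wL³/(24EI) = 3714/EI
  at B: UDL 42.5: wL³/(24EI) = 3714/EI
  θ_A0 = 4099/EI,  θ_B0 = 3989/EI
Flexibility coefficients: a unit moment at one end gives L/(3EI) there and L/(6EI) at the far end, so f₁₁ = f₂₂ = 4.267/EI and f₁₂ = f₂₁ = 2.133/EI.
Compatibility — zero rotation at each built-in end:
  4.267 M_A + 2.133 M_B = 4099
  2.133 M_A + 4.267 M_B = 3989
Solving the pair gives M_A = 657.7 kip·ft and M_B = 606.1 kip·ft (hogging).

M_A = 657.7 kip·ft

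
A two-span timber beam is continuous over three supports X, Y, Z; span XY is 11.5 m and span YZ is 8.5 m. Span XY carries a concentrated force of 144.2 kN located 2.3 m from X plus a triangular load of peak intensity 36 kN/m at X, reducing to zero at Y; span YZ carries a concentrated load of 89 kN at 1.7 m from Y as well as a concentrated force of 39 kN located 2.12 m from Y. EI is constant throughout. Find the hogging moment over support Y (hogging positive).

Take M_Y as the redundant. Released structure: two simple spans XY and YZ with a hinge at Y.
Discontinuity in slope at Y on the released structure — sum the simple-span end rotations:
  span XY: point load 144.2 at a = 2.3: Pab(L + a)/(6LEI) = 610.3/EI
  span XY: triangular load, peak 36: 7w₀L³/(360EI) = 1065/EI
  span YZ: point load 89 at a = 1.7: Pab(L + b)/(6LEI) = 308.7/EI
  span YZ: point load 39 at a = 2.12: Pab(L + b)/(6LEI) = 153.9/EI
  relative rotation θ_0 = (1675 + 462.6)/EI = 2137/EI
A unit hogging moment at Y produces rotation L₁/(3EI) + L₂/(3EI) = 6.667/EI.
Compatibility: M_Y·(L₁+L₂)/(3EI) = θ_0, giving M_Y = 320.6 kN·m (hogging).

M_Y = 320.6 kN·m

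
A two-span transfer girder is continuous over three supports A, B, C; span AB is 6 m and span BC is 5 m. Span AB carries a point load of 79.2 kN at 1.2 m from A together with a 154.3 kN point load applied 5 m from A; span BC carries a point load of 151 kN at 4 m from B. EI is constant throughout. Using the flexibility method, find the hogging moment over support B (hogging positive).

M_B = 122.1 kN·m

Take M_B as the redundant. Released structure: two simple spans AB and BC with a hinge at B.
Rotations at B on the released spans (each span's end-slope, ×1/EI):
  span AB: point load 79.2 at a = 1.2: Pab(L + a)/(6LEI) = 91.24/EI
  span AB: point load 154.3 at a = 5: Pab(L + a)/(6LEI) = 235.7/EI
  span BC: point load 151 at a = 4: Pab(L + b)/(6LEI) = 120.8/EI
  relative rotation θ_0 = (327 + 120.8)/EI = 447.8/EI
A unit hogging moment at B produces rotation L₁/(3EI) + L₂/(3EI) = 3.667/EI.
Slope continuity at B: θ_0 = M_B·3.667/EI, so M_B = 447.8/3.667 = 122.1 kN·m (hogging).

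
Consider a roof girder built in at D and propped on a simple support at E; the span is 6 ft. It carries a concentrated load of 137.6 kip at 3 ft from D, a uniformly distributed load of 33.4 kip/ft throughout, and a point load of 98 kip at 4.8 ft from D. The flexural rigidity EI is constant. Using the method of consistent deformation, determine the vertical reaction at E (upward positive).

R_E = 187.1 kip

Remove the prop at E; the released (primary) structure is a cantilever built in at D.
Deflection at E on the released cantilever, summing each load's contribution:
  point load 137.6 at a = 3: Pa²(3L − a)/(6EI) = 3096/EI
  UDL 33.4: wL⁴/(8EI) = 5411/EI
  point load 98 at a = 4.8: Pa²(3L − a)/(6EI) = 4967/EI
  δ_0 = 13474/EI
Tip deflection under a unit load at E: L³/(3EI) = 72/EI.
The prop prevents deflection at E: R_E = δ_0/δ_{EE} = 13474/72 = 187.1 kip.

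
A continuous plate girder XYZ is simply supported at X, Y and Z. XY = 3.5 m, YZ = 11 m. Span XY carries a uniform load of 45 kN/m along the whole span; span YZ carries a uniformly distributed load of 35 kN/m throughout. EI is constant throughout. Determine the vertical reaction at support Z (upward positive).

Release continuity at Y by inserting a hinge; the redundant is the internal moment M_Y. The primary structure is two simply-supported spans XY and YZ.
Rotations at Y on the released spans (each span's end-slope, ×1/EI):
  span XY: UDL 45: wL³/(24EI) = 80.39/EI
  span YZ: UDL 35: wL³/(24EI) = 1941/EI
  relative rotation θ_0 = (80.39 + 1941)/EI = 2021/EI
A unit hogging moment at Y produces rotation L₁/(3EI) + L₂/(3EI) = 4.833/EI.
Compatibility: M_Y·(L₁+L₂)/(3EI) = θ_0, giving M_Y = 418.2 kN·m (hogging).
Span YZ, ΣM about Z: R_Y^{YZ}·11 = 2118 + 418.2, so R_Y^{YZ} = 230.5 kN and R_Z = 385 − 230.5 = 154.5 kN.

R_Z = 154.5 kN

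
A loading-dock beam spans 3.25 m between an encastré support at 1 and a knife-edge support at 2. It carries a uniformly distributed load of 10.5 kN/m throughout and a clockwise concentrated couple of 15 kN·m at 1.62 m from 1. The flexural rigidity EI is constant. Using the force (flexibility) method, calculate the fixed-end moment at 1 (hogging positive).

M_1 = 12.02 kN·m

Take the reaction at 2 as the redundant and release it; the primary structure is a cantilever fixed at 1.
Free-end deflection of the primary structure under the applied loading (downward +):
  UDL 10.5: wL⁴/(8EI) = 146.4/EI
  clockwise couple 15 at a = 1.62: M₀a(2L − a)/(2EI) = 59.29/EI
  δ_0 = 205.7/EI
Tip deflection under a unit load at 2: L³/(3EI) = 11.44/EI.
Compatibility at 2: δ_0 − R_2·δ_{22} = 0, so R_2 = 205.7/11.44 = 17.98 kN.
Moment equilibrium about 1: M_1 = Σ(load moments about 1) − R_2·L = 70.45 − 17.98×3.25 = 12.02 kN·m.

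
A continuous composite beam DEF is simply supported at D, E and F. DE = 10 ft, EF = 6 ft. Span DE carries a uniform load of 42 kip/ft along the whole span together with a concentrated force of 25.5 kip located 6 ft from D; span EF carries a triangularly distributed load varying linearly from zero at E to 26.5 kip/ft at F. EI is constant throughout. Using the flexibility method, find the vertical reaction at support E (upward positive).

Release continuity at E by inserting a hinge; the redundant is the internal moment M_E. The primary structure is two simply-supported spans DE and EF.
End slopes at the hinge E, treating each span as simply supported:
  span DE: UDL 42: wL³/(24EI) = 1750/EI
  span DE: point load 25.5 at a = 6: Pab(L + a)/(6LEI) = 163.2/EI
  span EF: triangular load, peak 26.5: 7w₀L³/(360EI) = 111.3/EI
  relative rotation θ_0 = (1913 + 111.3)/EI = 2024/EI
A unit hogging moment at E produces rotation L₁/(3EI) + L₂/(3EI) = 5.333/EI.
Compatibility: M_E·(L₁+L₂)/(3EI) = θ_0, giving M_E = 379.6 kip·ft (hogging).
Span DE, ΣM about D with M_E applied at E: R_E^{DE}·10 = 2253 + 379.6, so R_E^{DE} = 263.3 kip and R_D = 445.5 − 263.3 = 182.2 kip.
Span EF, ΣM about F: R_E^{EF}·6 = 159 + 379.6, so R_E^{EF} = 89.77 kip and R_F = 79.5 − 89.77 = -10.27 kip.
R_E = 263.3 + 89.77 = 353 kip.

R_E = 353 kip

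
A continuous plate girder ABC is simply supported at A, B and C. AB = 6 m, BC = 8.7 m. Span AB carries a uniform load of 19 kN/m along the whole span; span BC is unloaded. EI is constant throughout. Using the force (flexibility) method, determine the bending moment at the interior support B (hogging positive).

M_B = 34.9 kN·m

Release continuity at B by inserting a hinge; the redundant is the internal moment M_B. The primary structure is two simply-supported spans AB and BC.
End slopes at the hinge B, treating each span as simply supported:
  span AB: UDL 19: wL³/(24EI) = 171/EI
  relative rotation θ_0 = (171 + 0)/EI = 171/EI
A unit hogging moment at B produces rotation L₁/(3EI) + L₂/(3EI) = 4.9/EI.
Slope continuity at B: θ_0 = M_B·4.9/EI, so M_B = 171/4.9 = 34.9 kN·m (hogging).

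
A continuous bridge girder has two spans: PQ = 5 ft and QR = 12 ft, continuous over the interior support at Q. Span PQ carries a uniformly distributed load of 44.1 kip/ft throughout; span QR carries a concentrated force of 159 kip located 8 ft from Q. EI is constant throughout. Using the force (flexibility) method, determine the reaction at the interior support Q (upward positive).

R_Q = 231.3 kip

Take M_Q as the redundant. Released structure: two simple spans PQ and QR with a hinge at Q.
Rotations at Q on the released spans (each span's end-slope, ×1/EI):
  span PQ: UDL 44.1: wL³/(24EI) = 229.7/EI
  span QR: point load 159 at a = 8: Pab(L + b)/(6LEI) = 1131/EI
  relative rotation θ_0 = (229.7 + 1131)/EI = 1360/EI
A unit hogging moment at Q produces rotation L₁/(3EI) + L₂/(3EI) = 5.667/EI.
Compatibility: M_Q·(L₁+L₂)/(3EI) = θ_0, giving M_Q = 240.1 kip·ft (hogging).
Span PQ, ΣM about P with M_Q applied at Q: R_Q^{PQ}·5 = 551.2 + 240.1, so R_Q^{PQ} = 158.3 kip and R_P = 220.5 − 158.3 = 62.24 kip.
Span QR, ΣM about R: R_Q^{QR}·12 = 636 + 240.1, so R_Q^{QR} = 73.01 kip and R_R = 159 − 73.01 = 85.99 kip.
R_Q = 158.3 + 73.01 = 231.3 kip.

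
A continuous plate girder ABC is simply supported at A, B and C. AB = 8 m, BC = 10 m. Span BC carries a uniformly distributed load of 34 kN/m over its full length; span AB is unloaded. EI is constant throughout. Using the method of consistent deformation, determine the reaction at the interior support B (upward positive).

Insert a hinge at B; M_B is the redundant, and each span becomes simply supported.
Discontinuity in slope at B on the released structure — sum the simple-span end rotations:
  span BC: UDL 34: wL³/(24EI) = 1417/EI
  relative rotation θ_0 = (0 + 1417)/EI = 1417/EI
A unit hogging moment at B produces rotation L₁/(3EI) + L₂/(3EI) = 6/EI.
Compatibility: M_B·(L₁+L₂)/(3EI) = θ_0, giving M_B = 236.1 kN·m (hogging).
Span AB, ΣM about A with M_B applied at B: R_B^{AB}·8 = 0 + 236.1, so R_B^{AB} = 29.51 kN and R_A = 0 − 29.51 = -29.51 kN.
Span BC, ΣM about C: R_B^{BC}·10 = 1700 + 236.1, so R_B^{BC} = 193.6 kN and R_C = 340 − 193.6 = 146.4 kN.
R_B = 29.51 + 193.6 = 223.1 kN.

R_B = 223.1 kN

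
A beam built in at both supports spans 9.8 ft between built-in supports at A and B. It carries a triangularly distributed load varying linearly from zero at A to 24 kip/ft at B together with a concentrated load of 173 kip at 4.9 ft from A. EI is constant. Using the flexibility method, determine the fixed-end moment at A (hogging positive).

Release both end moments; the primary structure is a simply-supported span AB with redundants M_A and M_B.
Simple-span end rotations at A and B under the given loads:
  at A: triangular load, peak 24: 7w₀L³/(360EI) = 439.2/EI
  at B: triangular load, peak 24: w₀L³/(45EI) = 502/EI
  at A: point load 173 at a = 4.9: Pab(L + b)/(6LEI) = 1038/EI
  at B: point load 173 at a = 4.9: Pab(L + a)/(6LEI) = 1038/EI
  θ_A0 = 1478/EI,  θ_B0 = 1540/EI
Flexibility coefficients: a unit moment at one end gives L/(3EI) there and L/(6EI) at the far end, so f₁₁ = f₂₂ = 3.267/EI and f₁₂ = f₂₁ = 1.633/EI.
Compatibility — zero rotation at each built-in end:
  3.267 M_A + 1.633 M_B = 1478
  1.633 M_A + 3.267 M_B = 1540
Solving the pair gives M_A = 288.8 kip·ft and M_B = 327.2 kip·ft (hogging).

M_A = 288.8 kip·ft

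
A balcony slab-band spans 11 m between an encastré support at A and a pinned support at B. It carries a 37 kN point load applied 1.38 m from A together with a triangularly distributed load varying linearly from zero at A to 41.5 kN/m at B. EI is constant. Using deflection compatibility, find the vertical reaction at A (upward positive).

Take the reaction at B as the redundant and release it; the primary structure is a cantilever fixed at A.
Free-end deflection of the primary structure under the applied loading (downward +):
  point load 37 at a = 1.38: Pa²(3L − a)/(6EI) = 371.3/EI
  triangular load, peak 41.5 at the free end: 11w₀L⁴/(120EI) = 55697/EI
  δ_0 = 56068/EI
Flexibility coefficient — unit upward force at B: δ_{BB} = L³/(3EI) = 443.7/EI.
The prop prevents deflection at B: R_B = δ_0/δ_{BB} = 56068/443.7 = 126.4 kN.
Vertical equilibrium: R_A = ΣP − R_B = 265.2 − 126.4 = 138.9 kN.

R_A = 138.9 kN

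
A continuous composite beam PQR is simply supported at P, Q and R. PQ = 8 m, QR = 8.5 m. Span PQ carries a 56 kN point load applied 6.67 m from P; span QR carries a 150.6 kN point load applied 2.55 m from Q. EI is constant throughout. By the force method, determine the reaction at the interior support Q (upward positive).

R_Q = 187.4 kN

Insert a hinge at Q; M_Q is the redundant, and each span becomes simply supported.
Discontinuity in slope at Q on the released structure — sum the simple-span end rotations:
  span PQ: point load 56 at a = 6.67: Pab(L + a)/(6LEI) = 151.8/EI
  span QR: point load 150.6 at a = 2.55: Pab(L + b)/(6LEI) = 647.4/EI
  relative rotation θ_0 = (151.8 + 647.4)/EI = 799.2/EI
A unit hogging moment at Q produces rotation L₁/(3EI) + L₂/(3EI) = 5.5/EI.
Slope continuity at Q: θ_0 = M_Q·5.5/EI, so M_Q = 799.2/5.5 = 145.3 kN·m (hogging).
Span PQ, ΣM about P with M_Q applied at Q: R_Q^{PQ}·8 = 373.5 + 145.3, so R_Q^{PQ} = 64.85 kN and R_P = 56 − 64.85 = -8.855 kN.
Span QR, ΣM about R: R_Q^{QR}·8.5 = 896.1 + 145.3, so R_Q^{QR} = 122.5 kN and R_R = 150.6 − 122.5 = 28.08 kN.
R_Q = 64.85 + 122.5 = 187.4 kN.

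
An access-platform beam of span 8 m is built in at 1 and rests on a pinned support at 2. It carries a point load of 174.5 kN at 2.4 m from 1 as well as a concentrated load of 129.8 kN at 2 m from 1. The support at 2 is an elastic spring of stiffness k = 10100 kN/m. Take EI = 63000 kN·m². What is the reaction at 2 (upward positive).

Take the reaction at 2 as the redundant and release it; the primary structure is a cantilever fixed at 1.
Deflection at 2 on the released cantilever, summing each load's contribution:
  point load 174.5 at a = 2.4: Pa²(3L − a)/(6EI) = 3618/EI
  point load 129.8 at a = 2: Pa²(3L − a)/(6EI) = 1904/EI
  δ_0 = 5522/EI
Tip deflection under a unit load at 2: L³/(3EI) = 170.7/EI.
With EI = 63000 kN·m²: δ_0 = 0.087653 m and δ_{22} = 0.002709 m/kN.
Compatibility — the spring shortens by R_2/k under the reaction it provides: δ_0 − R_2·δ_{22} = R_2/k. With 1/k = 0.000099 m/kN, R_2 = δ_0 / (δ_{22} + 1/k) = 0.087653 / (0.002709 + 0.000099) = 31.22 kN.

R_2 = 31.22 kN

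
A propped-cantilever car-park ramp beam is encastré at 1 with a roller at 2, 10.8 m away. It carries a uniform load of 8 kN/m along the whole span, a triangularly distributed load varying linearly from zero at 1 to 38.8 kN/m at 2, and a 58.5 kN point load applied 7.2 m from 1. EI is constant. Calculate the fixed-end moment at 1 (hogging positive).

M_1 = 474.2 kN·m

Release the roller at 2. Primary structure: cantilever fixed at 1.
Free-end deflection of the primary structure under the applied loading (downward +):
  UDL 8: wL⁴/(8EI) = 13605/EI
  triangular load, peak 38.8 at the free end: 11w₀L⁴/(120EI) = 48388/EI
  point load 58.5 at a = 7.2: Pa²(3L − a)/(6EI) = 12737/EI
  δ_0 = 74730/EI
Tip deflection under a unit load at 2: L³/(3EI) = 419.9/EI.
The prop prevents deflection at 2: R_2 = δ_0/δ_{22} = 74730/419.9 = 178 kN.
Moment equilibrium about 1: M_1 = Σ(load moments about 1) − R_2·L = 2396 − 178×10.8 = 474.2 kN·m.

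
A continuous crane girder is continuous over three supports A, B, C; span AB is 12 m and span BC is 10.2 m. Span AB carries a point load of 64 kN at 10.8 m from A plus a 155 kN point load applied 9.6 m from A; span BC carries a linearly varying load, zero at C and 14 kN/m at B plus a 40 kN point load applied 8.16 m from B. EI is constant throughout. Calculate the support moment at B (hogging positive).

Take M_B as the redundant. Released structure: two simple spans AB and BC with a hinge at B.
End slopes at the hinge B, treating each span as simply supported:
  span AB: point load 64 at a = 10.8: Pab(L + a)/(6LEI) = 262.7/EI
  span AB: point load 155 at a = 9.6: Pab(L + a)/(6LEI) = 1071/EI
  span BC: triangular load, peak 14: w₀L³/(45EI) = 330.2/EI
  span BC: point load 40 at a = 8.16: Pab(L + b)/(6LEI) = 133.2/EI
  relative rotation θ_0 = (1334 + 463.3)/EI = 1797/EI
A unit hogging moment at B produces rotation L₁/(3EI) + L₂/(3EI) = 7.4/EI.
Compatibility: M_B·(L₁+L₂)/(3EI) = θ_0, giving M_B = 242.9 kN·m (hogging).

M_B = 242.9 kN·m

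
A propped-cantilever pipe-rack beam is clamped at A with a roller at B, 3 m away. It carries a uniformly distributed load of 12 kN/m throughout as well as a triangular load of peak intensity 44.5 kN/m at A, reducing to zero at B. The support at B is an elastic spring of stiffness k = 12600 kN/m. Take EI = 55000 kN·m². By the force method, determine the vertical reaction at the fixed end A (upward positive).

R_A = 84.67 kN

Remove the prop at B; the released (primary) structure is a cantilever built in at A.
Downward deflection at the released point B due to the loads:
  UDL 12: wL⁴/(8EI) = 121.5/EI
  triangular load, peak 44.5 at the fixed end: w₀L⁴/(30EI) = 120.2/EI
  δ_0 = 241.7/EI
Flexibility coefficient — unit upward force at B: δ_{BB} = L³/(3EI) = 9/EI.
With EI = 55000 kN·m²: δ_0 = 0.004394 m and δ_{BB} = 0.000164 m/kN.
Compatibility — the spring shortens by R_B/k under the reaction it provides: δ_0 − R_B·δ_{BB} = R_B/k. With 1/k = 0.000079 m/kN, R_B = δ_0 / (δ_{BB} + 1/k) = 0.004394 / (0.000164 + 0.000079) = 18.08 kN.
Vertical equilibrium: R_A = ΣP − R_B = 102.8 − 18.08 = 84.67 kN.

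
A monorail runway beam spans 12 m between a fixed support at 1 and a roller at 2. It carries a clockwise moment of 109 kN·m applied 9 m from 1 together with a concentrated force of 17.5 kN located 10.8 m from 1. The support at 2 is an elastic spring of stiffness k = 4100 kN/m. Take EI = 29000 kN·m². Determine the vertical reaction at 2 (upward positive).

Choose R_2 as the redundant. The primary structure is the cantilever fixed at 1.
Deflection at 2 on the released cantilever, summing each load's contribution:
  clockwise couple 109 at a = 9: M₀a(2L − a)/(2EI) = 7358/EI
  point load 17.5 at a = 10.8: Pa²(3L − a)/(6EI) = 8573/EI
  δ_0 = 15931/EI
Tip deflection under a unit load at 2: L³/(3EI) = 576/EI.
With EI = 29000 kN·m²: δ_0 = 0.54933 m and δ_{22} = 0.019862 m/kN.
Compatibility — the spring shortens by R_2/k under the reaction it provides: δ_0 − R_2·δ_{22} = R_2/k. With 1/k = 0.000244 m/kN, R_2 = δ_0 / (δ_{22} + 1/k) = 0.54933 / (0.019862 + 0.000244) = 27.32 kN.

R_2 = 27.32 kN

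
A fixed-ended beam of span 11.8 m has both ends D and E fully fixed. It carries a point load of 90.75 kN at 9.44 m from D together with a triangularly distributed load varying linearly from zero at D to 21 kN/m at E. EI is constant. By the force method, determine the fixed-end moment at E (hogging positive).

Release both end moments; the primary structure is a simply-supported span DE with redundants M_D and M_E.
End rotations of the released simple span under the applied load (×1/EI):
  at D: point load 90.75 at a = 9.44: Pab(L + b)/(6LEI) = 404.4/EI
  at E: point load 90.75 at a = 9.44: Pab(L + a)/(6LEI) = 606.5/EI
  at D: triangular load, peak 21: 7w₀L³/(360EI) = 670.9/EI
  at E: triangular load, peak 21: w₀L³/(45EI) = 766.7/EI
  θ_D0 = 1075/EI,  θ_E0 = 1373/EI
Flexibility coefficients: a unit moment at one end gives L/(3EI) there and L/(6EI) at the far end, so f₁₁ = f₂₂ = 3.933/EI and f₁₂ = f₂₁ = 1.967/EI.
Compatibility — zero rotation at each built-in end:
  3.933 M_D + 1.967 M_E = 1075
  1.967 M_D + 3.933 M_E = 1373
Solving the pair gives M_D = 131.7 kN·m and M_E = 283.3 kN·m (hogging).

M_E = 283.3 kN·m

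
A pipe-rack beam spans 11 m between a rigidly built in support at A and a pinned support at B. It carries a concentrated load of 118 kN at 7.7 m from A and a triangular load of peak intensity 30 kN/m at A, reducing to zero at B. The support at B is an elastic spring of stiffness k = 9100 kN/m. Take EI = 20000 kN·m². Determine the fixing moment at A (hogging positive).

M_A = 424.6 kN·m

Release the roller at B. Primary structure: cantilever fixed at A.
Primary-structure tip deflection at B by superposition:
  point load 118 at a = 7.7: Pa²(3L − a)/(6EI) = 29501/EI
  triangular load, peak 30 at the fixed end: w₀L⁴/(30EI) = 14641/EI
  δ_0 = 44142/EI
Tip deflection under a unit load at B: L³/(3EI) = 443.7/EI.
With EI = 20000 kN·m²: δ_0 = 2.2071 m and δ_{BB} = 0.022183 m/kN.
Compatibility — the spring shortens by R_B/k under the reaction it provides: δ_0 − R_B·δ_{BB} = R_B/k. With 1/k = 0.00011 m/kN, R_B = δ_0 / (δ_{BB} + 1/k) = 2.2071 / (0.022183 + 0.00011) = 99 kN.
Moment equilibrium about A: M_A = Σ(load moments about A) − R_B·L = 1514 − 99×11 = 424.6 kN·m.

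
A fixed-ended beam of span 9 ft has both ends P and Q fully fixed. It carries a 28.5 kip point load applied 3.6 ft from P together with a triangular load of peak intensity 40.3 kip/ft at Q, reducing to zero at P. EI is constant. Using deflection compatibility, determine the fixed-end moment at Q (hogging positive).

M_Q = 187.8 kip·ft

Take the two fixed-end moments M_P, M_Q as redundants; the released structure is the simple span PQ.
End rotations of the released simple span under the applied load (×1/EI):
  at P: point load 28.5 at a = 3.6: Pab(L + b)/(6LEI) = 147.7/EI
  at Q: point load 28.5 at a = 3.6: Pab(L + a)/(6LEI) = 129.3/EI
  at P: triangular load, peak 40.3: 7w₀L³/(360EI) = 571.3/EI
  at Q: triangular load, peak 40.3: w₀L³/(45EI) = 652.9/EI
  θ_P0 = 719/EI,  θ_Q0 = 782.1/EI
Flexibility coefficients: a unit moment at one end gives L/(3EI) there and L/(6EI) at the far end, so f₁₁ = f₂₂ = 3/EI and f₁₂ = f₂₁ = 1.5/EI.
Compatibility — zero rotation at each built-in end:
  3 M_P + 1.5 M_Q = 719
  1.5 M_P + 3 M_Q = 782.1
Solving the pair gives M_P = 145.7 kip·ft and M_Q = 187.8 kip·ft (hogging).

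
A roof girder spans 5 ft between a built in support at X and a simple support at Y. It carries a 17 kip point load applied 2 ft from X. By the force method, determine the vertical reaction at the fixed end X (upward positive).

R_X = 13.46 kip

Release the roller at Y. Primary structure: cantilever fixed at X.
Downward deflection at the released point Y due to the loads:
  point load 17 at a = 2: Pa²(3L − a)/(6EI) = 147.3/EI
Flexibility coefficient — unit upward force at Y: δ_{YY} = L³/(3EI) = 41.67/EI.
The prop prevents deflection at Y: R_Y = δ_0/δ_{YY} = 147.3/41.67 = 3.536 kip.
Vertical equilibrium: R_X = ΣP − R_Y = 17 − 3.536 = 13.46 kip.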